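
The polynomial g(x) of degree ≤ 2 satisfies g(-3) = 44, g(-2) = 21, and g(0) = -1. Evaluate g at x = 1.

0

Write g(x) = ax^2 + bx + c. Substituting each data point gives a linear system:
  9a - 3b + c = 44
  4a - 2b + c = 21
  c = -1
Solving the system yields a = 4, b = -3, c = -1.
So g(x) = 4x^2 - 3x - 1.
Then g(1) = 0.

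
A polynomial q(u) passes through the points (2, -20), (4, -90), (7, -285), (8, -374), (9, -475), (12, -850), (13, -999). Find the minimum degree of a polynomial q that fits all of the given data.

Divided differences on the nodes 2, 4, 7, 8, 9, 12, 13:
  order 0: -20  -90  -285  -374  -475  -850  -999
  order 1: -35  -65  -89  -101  -125  -149
  order 2: -6  -6  -6  -6  -6
  order 3: 0  0  0  0
  order 4: 0  0  0
  order 5: 0  0
  order 6: 0
The order-2 divided differences are all -6 (nonzero) and every higher order vanishes, so the data lies on a polynomial of degree exactly 2.

2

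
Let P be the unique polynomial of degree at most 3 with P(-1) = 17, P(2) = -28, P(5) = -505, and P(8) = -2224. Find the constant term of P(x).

0

Write P(x) = ax^3 + bx^2 + cx + d. Substituting each data point gives a linear system:
  -a + b - c + d = 17
  8a + 4b + 2c + d = -28
  125a + 25b + 5c + d = -505
  512a + 64b + 8c + d = -2224
Solving the system yields a = -5, b = 6, c = -6, d = 0.
So P(x) = -5x³ + 6x² - 6x.
The constant term is 0.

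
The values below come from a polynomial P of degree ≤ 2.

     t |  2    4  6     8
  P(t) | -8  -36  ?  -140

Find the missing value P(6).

-80

On equispaced nodes a degree-2 polynomial has vanishing third forward difference, so
  - P(2) + 3·P(4) - 3·P(6) + P(8) = 0.
Substituting the known values and solving for P(6):
  -3·P(6) = 240
  P(6) = -80.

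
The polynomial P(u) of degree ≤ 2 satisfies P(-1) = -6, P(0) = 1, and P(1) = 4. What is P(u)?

Using the Lagrange interpolation formula with nodes -1, 0, 1:
  L_0(u) = u(u - 1) / 2
  L_1(u) = (u + 1)(u - 1) / -1
  L_2(u) = (u + 1)u / 2
Then P(u) = -6·L_0(u) + 1·L_1(u) + 4·L_2(u).
Expanding and collecting terms gives P(u) = -2u² + 5u + 1.
Check: P(1) = 4. ✓

P(u) = -2u^2 + 5u + 1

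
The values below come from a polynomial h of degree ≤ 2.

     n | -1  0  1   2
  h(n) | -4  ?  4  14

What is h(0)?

The 3 known points determine the degree-2 polynomial uniquely.
Write h(n) = an^2 + bn + c. Substituting each data point gives a linear system:
  a - b + c = -4
  a + b + c = 4
  4a + 2b + c = 14
Solving the system yields a = 2, b = 4, c = -2.
So h(n) = 2n^2 + 4n - 2.
Then h(0) = -2.

-2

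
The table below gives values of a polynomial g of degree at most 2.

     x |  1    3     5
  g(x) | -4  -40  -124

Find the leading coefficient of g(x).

Write g(x) = ax^2 + bx + c. Substituting each data point gives a linear system:
  a + b + c = -4
  9a + 3b + c = -40
  25a + 5b + c = -124
Solving the system yields a = -6, b = 6, c = -4.
So g(x) = -6x^2 + 6x - 4.
The leading coefficient is -6.

-6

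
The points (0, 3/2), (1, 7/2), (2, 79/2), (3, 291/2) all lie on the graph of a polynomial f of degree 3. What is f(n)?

Write f(n) = an^3 + bn^2 + cn + d. Substituting each data point gives a linear system:
  d = 3/2
  a + b + c + d = 7/2
  8a + 4b + 2c + d = 79/2
  27a + 9b + 3c + d = 291/2
Solving the system yields a = 6, b = -1, c = -3, d = 3/2.
So f(n) = 6n³ - n² - 3n + 3/2.
Check: f(1) = 7/2. ✓

f(n) = 6n^3 - n^2 - 3n + 3/2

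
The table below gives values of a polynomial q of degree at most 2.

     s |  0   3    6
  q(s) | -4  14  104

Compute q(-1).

6

Forward differences of the values at s = 0, 3, 6:
  q  : -4  14  104
  Δ  : 18  90
  Δ^2: 72
The second differences are constant, confirming degree 2.
Interpolating (Newton forward form) and evaluating at s = -1 gives q(-1) = 6.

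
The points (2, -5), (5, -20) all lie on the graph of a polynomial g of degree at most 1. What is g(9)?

Write g(s) = as + b. Substituting each data point gives a linear system:
  2a + b = -5
  5a + b = -20
Solving the system yields a = -5, b = 5.
So g(s) = -5s + 5.
Then g(9) = -40.

-40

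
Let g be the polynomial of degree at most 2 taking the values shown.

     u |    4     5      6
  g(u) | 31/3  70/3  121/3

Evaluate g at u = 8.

Using the Lagrange interpolation formula with nodes 4, 5, 6:
  L_0(u) = (u - 5)(u - 6) / 2
  L_1(u) = (u - 4)(u - 6) / -1
  L_2(u) = (u - 4)(u - 5) / 2
Then g(u) = 31/3·L_0(u) + 70/3·L_1(u) + 121/3·L_2(u).
Expanding and collecting terms gives g(u) = 2u^2 - 5u - 5/3.
Evaluating at u = 8: g(8) = 259/3.

259/3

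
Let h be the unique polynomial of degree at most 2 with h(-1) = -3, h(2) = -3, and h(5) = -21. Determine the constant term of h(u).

Write h(u) = au^2 + bu + c. Substituting each data point gives a linear system:
  a - b + c = -3
  4a + 2b + c = -3
  25a + 5b + c = -21
Solving the system yields a = -1, b = 1, c = -1.
So h(u) = -u² + u - 1.
The constant term is -1.

-1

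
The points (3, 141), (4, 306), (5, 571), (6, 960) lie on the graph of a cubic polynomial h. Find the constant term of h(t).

6

Write h(t) = at^3 + bt^2 + ct + d. Substituting each data point gives a linear system:
  27a + 9b + 3c + d = 141
  64a + 16b + 4c + d = 306
  125a + 25b + 5c + d = 571
  216a + 36b + 6c + d = 960
Solving the system yields a = 4, b = 2, c = 3, d = 6.
So h(t) = 4t³ + 2t² + 3t + 6.
The constant term is 6.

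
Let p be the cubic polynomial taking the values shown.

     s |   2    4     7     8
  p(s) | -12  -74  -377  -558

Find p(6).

Using the Lagrange interpolation formula with nodes 2, 4, 7, 8:
  L_0(s) = (s - 4)(s - 7)(s - 8) / -60
  L_1(s) = (s - 2)(s - 7)(s - 8) / 24
  L_2(s) = (s - 2)(s - 4)(s - 8) / -15
  L_3(s) = (s - 2)(s - 4)(s - 7) / 24
Then p(s) = -12·L_0(s) - 74·L_1(s) - 377·L_2(s) - 558·L_3(s).
Expanding and collecting terms gives p(s) = -s^3 - s^2 + 3s - 6.
Evaluating at s = 6: p(6) = -240.

-240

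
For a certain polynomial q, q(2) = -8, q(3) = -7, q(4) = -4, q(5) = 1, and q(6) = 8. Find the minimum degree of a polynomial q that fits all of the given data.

Forward differences of the values at s = 2, 3, 4, 5, 6:
  q  : -8  -7  -4  1  8
  Δ  : 1  3  5  7
  Δ^2: 2  2  2
  Δ^3: 0  0
  Δ^4: 0
The second differences are constant (2) and nonzero, while all higher differences vanish, so the minimal degree is 2.

2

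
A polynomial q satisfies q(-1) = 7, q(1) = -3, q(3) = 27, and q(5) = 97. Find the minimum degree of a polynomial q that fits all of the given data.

2

Forward differences of the values at x = -1, 1, 3, 5:
  q  : 7  -3  27  97
  Δ  : -10  30  70
  Δ^2: 40  40
  Δ^3: 0
The second differences are constant (40) and nonzero, while all higher differences vanish, so the minimal degree is 2.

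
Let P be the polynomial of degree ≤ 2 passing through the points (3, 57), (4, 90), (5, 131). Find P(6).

Write P(u) = au^2 + bu + c. Substituting each data point gives a linear system:
  9a + 3b + c = 57
  16a + 4b + c = 90
  25a + 5b + c = 131
Solving the system yields a = 4, b = 5, c = 6.
So P(u) = 4u^2 + 5u + 6.
Then P(6) = 180.

180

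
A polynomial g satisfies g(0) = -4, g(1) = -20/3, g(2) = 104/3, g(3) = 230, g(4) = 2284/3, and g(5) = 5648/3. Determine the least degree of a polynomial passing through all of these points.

4

Forward differences of the values at u = 0, 1, 2, 3, 4, 5:
  g  : -4  -20/3  104/3  230  2284/3  5648/3
  Δ  : -8/3  124/3  586/3  1594/3  3364/3
  Δ^2: 44  154  336  590
  Δ^3: 110  182  254
  Δ^4: 72  72
  Δ^5: 0
The fourth differences are constant (72) and nonzero, while all higher differences vanish, so the minimal degree is 4.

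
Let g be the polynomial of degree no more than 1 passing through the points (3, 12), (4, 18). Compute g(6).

30

Using the Lagrange interpolation formula with nodes 3, 4:
  L_0(s) = (s - 4) / -1
  L_1(s) = (s - 3) / 1
Then g(s) = 12·L_0(s) + 18·L_1(s).
Expanding and collecting terms gives g(s) = 6s - 6.
Evaluating at s = 6: g(6) = 30.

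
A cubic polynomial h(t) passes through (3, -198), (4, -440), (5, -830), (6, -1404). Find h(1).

Write h(t) = at^3 + bt^2 + ct + d. Substituting each data point gives a linear system:
  27a + 9b + 3c + d = -198
  64a + 16b + 4c + d = -440
  125a + 25b + 5c + d = -830
  216a + 36b + 6c + d = -1404
Solving the system yields a = -6, b = -2, c = -6, d = 0.
So h(t) = -6t³ - 2t² - 6t.
Then h(1) = -14.

-14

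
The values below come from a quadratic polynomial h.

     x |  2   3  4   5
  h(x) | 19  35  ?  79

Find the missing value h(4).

On equispaced nodes a degree-2 polynomial has vanishing third forward difference, so
  - h(2) + 3·h(3) - 3·h(4) + h(5) = 0.
Substituting the known values and solving for h(4):
  -3·h(4) = -165
  h(4) = 55.

55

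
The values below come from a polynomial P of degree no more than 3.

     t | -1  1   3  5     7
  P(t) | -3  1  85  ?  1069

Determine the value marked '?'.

393

The 4 known points determine the degree-3 polynomial uniquely.
Write P(t) = at^3 + bt^2 + ct + d. Substituting each data point gives a linear system:
  -a + b - c + d = -3
  a + b + c + d = 1
  27a + 9b + 3c + d = 85
  343a + 49b + 7c + d = 1069
Solving the system yields a = 3, b = 1, c = -1, d = -2.
So P(t) = 3t³ + t² - t - 2.
Then P(5) = 393.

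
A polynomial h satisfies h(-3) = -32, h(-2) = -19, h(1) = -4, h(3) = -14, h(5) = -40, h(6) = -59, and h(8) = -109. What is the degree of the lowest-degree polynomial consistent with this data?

2

Divided differences on the nodes -3, -2, 1, 3, 5, 6, 8:
  order 0: -32  -19  -4  -14  -40  -59  -109
  order 1: 13  5  -5  -13  -19  -25
  order 2: -2  -2  -2  -2  -2
  order 3: 0  0  0  0
  order 4: 0  0  0
  order 5: 0  0
  order 6: 0
The order-2 divided differences are all -2 (nonzero) and every higher order vanishes, so the data lies on a polynomial of degree exactly 2.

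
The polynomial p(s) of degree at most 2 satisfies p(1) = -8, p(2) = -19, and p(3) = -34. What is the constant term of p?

Write p(s) = as^2 + bs + c. Substituting each data point gives a linear system:
  a + b + c = -8
  4a + 2b + c = -19
  9a + 3b + c = -34
Solving the system yields a = -2, b = -5, c = -1.
So p(s) = -2s^2 - 5s - 1.
The constant term is -1.

-1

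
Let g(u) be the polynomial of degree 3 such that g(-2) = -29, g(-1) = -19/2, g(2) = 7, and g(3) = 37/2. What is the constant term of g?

-1

Write g(u) = au^3 + bu^2 + cu + d. Substituting each data point gives a linear system:
  -8a + 4b - 2c + d = -29
  -a + b - c + d = -19/2
  8a + 4b + 2c + d = 7
  27a + 9b + 3c + d = 37/2
Solving the system yields a = 1, b = -5/2, c = 5, d = -1.
So g(u) = u^3 - (5/2)u^2 + 5u - 1.
The constant term is -1.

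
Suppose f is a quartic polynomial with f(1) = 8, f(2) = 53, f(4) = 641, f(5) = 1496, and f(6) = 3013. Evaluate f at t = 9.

Write f(t) = at^4 + bt^3 + ct^2 + dt + e. Substituting each data point gives a linear system:
  a + b + c + d + e = 8
  16a + 8b + 4c + 2d + e = 53
  256a + 64b + 16c + 4d + e = 641
  625a + 125b + 25c + 5d + e = 1496
  1296a + 216b + 36c + 6d + e = 3013
Solving the system yields a = 2, b = 2, c = -1, d = 4, e = 1.
So f(t) = 2t⁴ + 2t³ - t² + 4t + 1.
Then f(9) = 14536.

14536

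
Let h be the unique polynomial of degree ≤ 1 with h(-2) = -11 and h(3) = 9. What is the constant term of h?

-3

Write h(n) = an + b. Substituting each data point gives a linear system:
  -2a + b = -11
  3a + b = 9
Solving the system yields a = 4, b = -3.
So h(n) = 4n - 3.
The constant term is -3.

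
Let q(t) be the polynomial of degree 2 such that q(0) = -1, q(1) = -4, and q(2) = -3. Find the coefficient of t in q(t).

Write q(t) = at^2 + bt + c. Substituting each data point gives a linear system:
  c = -1
  a + b + c = -4
  4a + 2b + c = -3
Solving the system yields a = 2, b = -5, c = -1.
So q(t) = 2t^2 - 5t - 1.
The coefficient of t is -5.

-5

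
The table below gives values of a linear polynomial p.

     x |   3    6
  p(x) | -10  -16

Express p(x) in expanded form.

p(x) = -2x - 4

Write p(x) = ax + b. Substituting each data point gives a linear system:
  3a + b = -10
  6a + b = -16
Solving the system yields a = -2, b = -4.
So p(x) = -2x - 4.
Check: p(6) = -16. ✓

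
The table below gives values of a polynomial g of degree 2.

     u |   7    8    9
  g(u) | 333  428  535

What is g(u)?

g(u) = 6u^2 + 5u + 4

Using the Lagrange interpolation formula with nodes 7, 8, 9:
  L_0(u) = (u - 8)(u - 9) / 2
  L_1(u) = (u - 7)(u - 9) / -1
  L_2(u) = (u - 7)(u - 8) / 2
Then g(u) = 333·L_0(u) + 428·L_1(u) + 535·L_2(u).
Expanding and collecting terms gives g(u) = 6u^2 + 5u + 4.
Check: g(8) = 428. ✓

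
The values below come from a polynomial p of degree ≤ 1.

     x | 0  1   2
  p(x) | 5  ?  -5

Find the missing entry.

0

The 2 known points determine the degree-1 polynomial uniquely.
Write p(x) = ax + b. Substituting each data point gives a linear system:
  b = 5
  2a + b = -5
Solving the system yields a = -5, b = 5.
So p(x) = -5x + 5.
Then p(1) = 0.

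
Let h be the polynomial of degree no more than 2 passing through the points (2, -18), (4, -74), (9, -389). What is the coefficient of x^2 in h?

Write h(x) = ax^2 + bx + c. Substituting each data point gives a linear system:
  4a + 2b + c = -18
  16a + 4b + c = -74
  81a + 9b + c = -389
Solving the system yields a = -5, b = 2, c = -2.
So h(x) = -5x² + 2x - 2.
The leading coefficient is -5.

-5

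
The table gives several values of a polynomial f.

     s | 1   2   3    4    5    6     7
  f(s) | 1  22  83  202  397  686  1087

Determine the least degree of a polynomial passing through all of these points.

3

Forward differences of the values at s = 1, 2, 3, 4, 5, 6, 7:
  f  : 1  22  83  202  397  686  1087
  Δ  : 21  61  119  195  289  401
  Δ^2: 40  58  76  94  112
  Δ^3: 18  18  18  18
  Δ^4: 0  0  0
  Δ^5: 0  0
  Δ^6: 0
The third differences are constant (18) and nonzero, while all higher differences vanish, so the minimal degree is 3.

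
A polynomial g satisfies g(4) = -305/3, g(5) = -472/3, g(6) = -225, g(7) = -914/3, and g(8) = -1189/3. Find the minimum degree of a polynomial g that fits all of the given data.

Forward differences of the values at s = 4, 5, 6, 7, 8:
  g  : -305/3  -472/3  -225  -914/3  -1189/3
  Δ  : -167/3  -203/3  -239/3  -275/3
  Δ^2: -12  -12  -12
  Δ^3: 0  0
  Δ^4: 0
The second differences are constant (-12) and nonzero, while all higher differences vanish, so the minimal degree is 2.

2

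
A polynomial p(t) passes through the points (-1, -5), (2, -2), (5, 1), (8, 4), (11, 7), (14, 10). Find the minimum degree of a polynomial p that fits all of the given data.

Forward differences of the values at t = -1, 2, 5, 8, 11, 14:
  p  : -5  -2  1  4  7  10
  Δ  : 3  3  3  3  3
  Δ^2: 0  0  0  0
  Δ^3: 0  0  0
  Δ^4: 0  0
  Δ^5: 0
The first differences are constant (3) and nonzero, while all higher differences vanish, so the minimal degree is 1.

1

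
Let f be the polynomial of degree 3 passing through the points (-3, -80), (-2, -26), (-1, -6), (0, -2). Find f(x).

f(x) = 3x^3 + x^2 + 2x - 2

Write f(x) = ax^3 + bx^2 + cx + d. Substituting each data point gives a linear system:
  -27a + 9b - 3c + d = -80
  -8a + 4b - 2c + d = -26
  -a + b - c + d = -6
  d = -2
Solving the system yields a = 3, b = 1, c = 2, d = -2.
So f(x) = 3x^3 + x^2 + 2x - 2.
Check: f(-1) = -6. ✓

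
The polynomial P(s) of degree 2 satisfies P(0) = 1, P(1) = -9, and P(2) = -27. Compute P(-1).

3

Using the Lagrange interpolation formula with nodes 0, 1, 2:
  L_0(s) = (s - 1)(s - 2) / 2
  L_1(s) = s(s - 2) / -1
  L_2(s) = s(s - 1) / 2
Then P(s) = 1·L_0(s) - 9·L_1(s) - 27·L_2(s).
Expanding and collecting terms gives P(s) = -4s² - 6s + 1.
Evaluating at s = -1: P(-1) = 3.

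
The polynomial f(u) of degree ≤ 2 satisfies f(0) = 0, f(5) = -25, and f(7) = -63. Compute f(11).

Using the Lagrange interpolation formula with nodes 0, 5, 7:
  L_0(u) = (u - 5)(u - 7) / 35
  L_1(u) = u(u - 7) / -10
  L_2(u) = u(u - 5) / 14
Then f(u) = 0·L_0(u) - 25·L_1(u) - 63·L_2(u).
Expanding and collecting terms gives f(u) = -2u^2 + 5u.
Evaluating at u = 11: f(11) = -187.

-187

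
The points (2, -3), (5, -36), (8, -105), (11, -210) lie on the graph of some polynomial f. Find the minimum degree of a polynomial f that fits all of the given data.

Forward differences of the values at t = 2, 5, 8, 11:
  f  : -3  -36  -105  -210
  Δ  : -33  -69  -105
  Δ^2: -36  -36
  Δ^3: 0
The second differences are constant (-36) and nonzero, while all higher differences vanish, so the minimal degree is 2.

2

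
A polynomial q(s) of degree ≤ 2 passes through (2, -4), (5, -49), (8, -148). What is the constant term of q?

Write q(s) = as^2 + bs + c. Substituting each data point gives a linear system:
  4a + 2b + c = -4
  25a + 5b + c = -49
  64a + 8b + c = -148
Solving the system yields a = -3, b = 6, c = -4.
So q(s) = -3s^2 + 6s - 4.
The constant term is -4.

-4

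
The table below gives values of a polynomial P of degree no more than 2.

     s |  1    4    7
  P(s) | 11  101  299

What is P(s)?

Using the Lagrange interpolation formula with nodes 1, 4, 7:
  L_0(s) = (s - 4)(s - 7) / 18
  L_1(s) = (s - 1)(s - 7) / -9
  L_2(s) = (s - 1)(s - 4) / 18
Then P(s) = 11·L_0(s) + 101·L_1(s) + 299·L_2(s).
Expanding and collecting terms gives P(s) = 6s² + 5.
Check: P(4) = 101. ✓

P(s) = 6s^2 + 5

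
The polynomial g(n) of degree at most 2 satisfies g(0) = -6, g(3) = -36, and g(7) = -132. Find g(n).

g(n) = -2n^2 - 4n - 6

Using the Lagrange interpolation formula with nodes 0, 3, 7:
  L_0(n) = (n - 3)(n - 7) / 21
  L_1(n) = n(n - 7) / -12
  L_2(n) = n(n - 3) / 28
Then g(n) = -6·L_0(n) - 36·L_1(n) - 132·L_2(n).
Expanding and collecting terms gives g(n) = -2n² - 4n - 6.
Check: g(0) = -6. ✓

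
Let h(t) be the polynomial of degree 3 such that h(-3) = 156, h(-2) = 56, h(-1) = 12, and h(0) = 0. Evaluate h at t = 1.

Using the Lagrange interpolation formula with nodes -3, -2, -1, 0:
  L_0(t) = (t + 2)(t + 1)t / -6
  L_1(t) = (t + 3)(t + 1)t / 2
  L_2(t) = (t + 3)(t + 2)t / -2
  L_3(t) = (t + 3)(t + 2)(t + 1) / 6
Then h(t) = 156·L_0(t) + 56·L_1(t) + 12·L_2(t) + 0·L_3(t).
Expanding and collecting terms gives h(t) = -4t^3 + 4t^2 - 4t.
Evaluating at t = 1: h(1) = -4.

-4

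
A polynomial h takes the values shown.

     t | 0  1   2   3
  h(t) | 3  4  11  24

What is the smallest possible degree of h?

2

Forward differences of the values at t = 0, 1, 2, 3:
  h  : 3  4  11  24
  Δ  : 1  7  13
  Δ^2: 6  6
  Δ^3: 0
The second differences are constant (6) and nonzero, while all higher differences vanish, so the minimal degree is 2.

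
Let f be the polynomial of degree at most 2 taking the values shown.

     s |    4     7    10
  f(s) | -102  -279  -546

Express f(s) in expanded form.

Using the Lagrange interpolation formula with nodes 4, 7, 10:
  L_0(s) = (s - 7)(s - 10) / 18
  L_1(s) = (s - 4)(s - 10) / -9
  L_2(s) = (s - 4)(s - 7) / 18
Then f(s) = -102·L_0(s) - 279·L_1(s) - 546·L_2(s).
Expanding and collecting terms gives f(s) = -5s^2 - 4s - 6.
Check: f(10) = -546. ✓

f(s) = -5s^2 - 4s - 6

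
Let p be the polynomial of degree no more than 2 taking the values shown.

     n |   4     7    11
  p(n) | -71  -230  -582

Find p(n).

p(n) = -5n^2 + 2n + 1

Write p(n) = an^2 + bn + c. Substituting each data point gives a linear system:
  16a + 4b + c = -71
  49a + 7b + c = -230
  121a + 11b + c = -582
Solving the system yields a = -5, b = 2, c = 1.
So p(n) = -5n^2 + 2n + 1.
Check: p(7) = -230. ✓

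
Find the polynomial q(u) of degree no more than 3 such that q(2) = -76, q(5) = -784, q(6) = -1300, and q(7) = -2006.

Using the Lagrange interpolation formula with nodes 2, 5, 6, 7:
  L_0(u) = (u - 5)(u - 6)(u - 7) / -60
  L_1(u) = (u - 2)(u - 6)(u - 7) / 6
  L_2(u) = (u - 2)(u - 5)(u - 7) / -4
  L_3(u) = (u - 2)(u - 5)(u - 6) / 10
Then q(u) = -76·L_0(u) - 784·L_1(u) - 1300·L_2(u) - 2006·L_3(u).
Expanding and collecting terms gives q(u) = -5u^3 - 5u^2 - 6u - 4.
Check: q(7) = -2006. ✓

q(u) = -5u^3 - 5u^2 - 6u - 4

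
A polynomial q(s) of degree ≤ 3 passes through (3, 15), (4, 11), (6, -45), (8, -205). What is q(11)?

Using the Lagrange interpolation formula with nodes 3, 4, 6, 8:
  L_0(s) = (s - 4)(s - 6)(s - 8) / -15
  L_1(s) = (s - 3)(s - 6)(s - 8) / 8
  L_2(s) = (s - 3)(s - 4)(s - 8) / -12
  L_3(s) = (s - 3)(s - 4)(s - 6) / 40
Then q(s) = 15·L_0(s) + 11·L_1(s) - 45·L_2(s) - 205·L_3(s).
Expanding and collecting terms gives q(s) = -s^3 + 5s^2 - 2s + 3.
Evaluating at s = 11: q(11) = -745.

-745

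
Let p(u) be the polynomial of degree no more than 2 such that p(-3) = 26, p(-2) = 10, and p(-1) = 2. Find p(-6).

Using the Lagrange interpolation formula with nodes -3, -2, -1:
  L_0(u) = (u + 2)(u + 1) / 2
  L_1(u) = (u + 3)(u + 1) / -1
  L_2(u) = (u + 3)(u + 2) / 2
Then p(u) = 26·L_0(u) + 10·L_1(u) + 2·L_2(u).
Expanding and collecting terms gives p(u) = 4u^2 + 4u + 2.
Evaluating at u = -6: p(-6) = 122.

122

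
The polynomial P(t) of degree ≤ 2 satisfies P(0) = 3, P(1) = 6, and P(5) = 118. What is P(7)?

Write P(t) = at^2 + bt + c. Substituting each data point gives a linear system:
  c = 3
  a + b + c = 6
  25a + 5b + c = 118
Solving the system yields a = 5, b = -2, c = 3.
So P(t) = 5t^2 - 2t + 3.
Then P(7) = 234.

234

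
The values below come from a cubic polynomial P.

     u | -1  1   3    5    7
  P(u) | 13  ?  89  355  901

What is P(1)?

The 4 known points determine the degree-3 polynomial uniquely.
Write P(u) = au^3 + bu^2 + cu + d. Substituting each data point gives a linear system:
  -a + b - c + d = 13
  27a + 9b + 3c + d = 89
  125a + 25b + 5c + d = 355
  343a + 49b + 7c + d = 901
Solving the system yields a = 2, b = 5, c = -5, d = 5.
So P(u) = 2u³ + 5u² - 5u + 5.
Then P(1) = 7.

7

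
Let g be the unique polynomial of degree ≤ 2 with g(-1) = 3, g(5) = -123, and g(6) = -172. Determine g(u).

Using the Lagrange interpolation formula with nodes -1, 5, 6:
  L_0(u) = (u - 5)(u - 6) / 42
  L_1(u) = (u + 1)(u - 6) / -6
  L_2(u) = (u + 1)(u - 5) / 7
Then g(u) = 3·L_0(u) - 123·L_1(u) - 172·L_2(u).
Expanding and collecting terms gives g(u) = -4u^2 - 5u + 2.
Check: g(5) = -123. ✓

g(u) = -4u^2 - 5u + 2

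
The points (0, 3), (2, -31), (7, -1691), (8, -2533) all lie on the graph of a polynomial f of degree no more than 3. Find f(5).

-607

Using the Lagrange interpolation formula with nodes 0, 2, 7, 8:
  L_0(s) = (s - 2)(s - 7)(s - 8) / -112
  L_1(s) = s(s - 7)(s - 8) / 60
  L_2(s) = s(s - 2)(s - 8) / -35
  L_3(s) = s(s - 2)(s - 7) / 48
Then f(s) = 3·L_0(s) - 31·L_1(s) - 1691·L_2(s) - 2533·L_3(s).
Expanding and collecting terms gives f(s) = -5s³ + 3s + 3.
Evaluating at s = 5: f(5) = -607.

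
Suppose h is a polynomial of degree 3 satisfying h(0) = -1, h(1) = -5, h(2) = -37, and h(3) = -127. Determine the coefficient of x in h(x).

Write h(x) = ax^3 + bx^2 + cx + d. Substituting each data point gives a linear system:
  d = -1
  a + b + c + d = -5
  8a + 4b + 2c + d = -37
  27a + 9b + 3c + d = -127
Solving the system yields a = -5, b = 1, c = 0, d = -1.
So h(x) = -5x^3 + x^2 - 1.
The coefficient of x is 0.

0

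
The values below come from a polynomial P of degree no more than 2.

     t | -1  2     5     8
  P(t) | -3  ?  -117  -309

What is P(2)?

On equispaced nodes a degree-2 polynomial has vanishing third forward difference, so
  - P(-1) + 3·P(2) - 3·P(5) + P(8) = 0.
Substituting the known values and solving for P(2):
  3·P(2) = -45
  P(2) = -15.

-15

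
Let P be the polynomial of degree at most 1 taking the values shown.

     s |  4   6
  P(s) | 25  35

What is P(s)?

Write P(s) = as + b. Substituting each data point gives a linear system:
  4a + b = 25
  6a + b = 35
Solving the system yields a = 5, b = 5.
So P(s) = 5s + 5.
Check: P(6) = 35. ✓

P(s) = 5s + 5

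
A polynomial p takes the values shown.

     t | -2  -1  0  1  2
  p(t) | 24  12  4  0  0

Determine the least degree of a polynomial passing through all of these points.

Forward differences of the values at t = -2, -1, 0, 1, 2:
  p  : 24  12  4  0  0
  Δ  : -12  -8  -4  0
  Δ^2: 4  4  4
  Δ^3: 0  0
  Δ^4: 0
The second differences are constant (4) and nonzero, while all higher differences vanish, so the minimal degree is 2.

2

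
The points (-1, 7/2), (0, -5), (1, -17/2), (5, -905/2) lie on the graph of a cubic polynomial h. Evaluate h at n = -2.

41

Write h(n) = an^3 + bn^2 + cn + d. Substituting each data point gives a linear system:
  -a + b - c + d = 7/2
  d = -5
  a + b + c + d = -17/2
  125a + 25b + 5c + d = -905/2
Solving the system yields a = -4, b = 5/2, c = -2, d = -5.
So h(n) = -4n^3 + (5/2)n^2 - 2n - 5.
Then h(-2) = 41.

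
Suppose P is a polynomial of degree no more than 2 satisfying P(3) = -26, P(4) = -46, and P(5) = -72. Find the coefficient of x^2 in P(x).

Write P(x) = ax^2 + bx + c. Substituting each data point gives a linear system:
  9a + 3b + c = -26
  16a + 4b + c = -46
  25a + 5b + c = -72
Solving the system yields a = -3, b = 1, c = -2.
So P(x) = -3x^2 + x - 2.
The leading coefficient is -3.

-3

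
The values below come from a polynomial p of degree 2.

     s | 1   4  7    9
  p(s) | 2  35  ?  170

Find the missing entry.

104

The 3 known points determine the degree-2 polynomial uniquely.
Write p(s) = as^2 + bs + c. Substituting each data point gives a linear system:
  a + b + c = 2
  16a + 4b + c = 35
  81a + 9b + c = 170
Solving the system yields a = 2, b = 1, c = -1.
So p(s) = 2s^2 + s - 1.
Then p(7) = 104.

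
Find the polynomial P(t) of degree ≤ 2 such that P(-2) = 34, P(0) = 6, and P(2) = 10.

Write P(t) = at^2 + bt + c. Substituting each data point gives a linear system:
  4a - 2b + c = 34
  c = 6
  4a + 2b + c = 10
Solving the system yields a = 4, b = -6, c = 6.
So P(t) = 4t² - 6t + 6.
Check: P(2) = 10. ✓

P(t) = 4t^2 - 6t + 6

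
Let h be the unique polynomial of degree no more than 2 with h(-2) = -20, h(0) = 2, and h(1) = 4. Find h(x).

h(x) = -3x^2 + 5x + 2

Using the Lagrange interpolation formula with nodes -2, 0, 1:
  L_0(x) = x(x - 1) / 6
  L_1(x) = (x + 2)(x - 1) / -2
  L_2(x) = (x + 2)x / 3
Then h(x) = -20·L_0(x) + 2·L_1(x) + 4·L_2(x).
Expanding and collecting terms gives h(x) = -3x^2 + 5x + 2.
Check: h(1) = 4. ✓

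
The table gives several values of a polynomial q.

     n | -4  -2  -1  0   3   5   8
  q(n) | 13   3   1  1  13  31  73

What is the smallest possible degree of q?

Divided differences on the nodes -4, -2, -1, 0, 3, 5, 8:
  order 0: 13  3  1  1  13  31  73
  order 1: -5  -2  0  4  9  14
  order 2: 1  1  1  1  1
  order 3: 0  0  0  0
  order 4: 0  0  0
  order 5: 0  0
  order 6: 0
The order-2 divided differences are all 1 (nonzero) and every higher order vanishes, so the data lies on a polynomial of degree exactly 2.

2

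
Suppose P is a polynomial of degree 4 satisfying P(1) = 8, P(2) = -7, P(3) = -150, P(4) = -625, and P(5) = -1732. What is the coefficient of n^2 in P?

Write P(n) = an^4 + bn^3 + cn^2 + dn + e. Substituting each data point gives a linear system:
  a + b + c + d + e = 8
  16a + 8b + 4c + 2d + e = -7
  81a + 27b + 9c + 3d + e = -150
  256a + 64b + 16c + 4d + e = -625
  625a + 125b + 25c + 5d + e = -1732
Solving the system yields a = -4, b = 6, c = 0, d = 3, e = 3.
So P(n) = -4n^4 + 6n^3 + 3n + 3.
The coefficient of n^2 is 0.

0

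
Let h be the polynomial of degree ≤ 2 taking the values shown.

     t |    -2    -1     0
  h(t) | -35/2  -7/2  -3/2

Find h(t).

Write h(t) = at^2 + bt + c. Substituting each data point gives a linear system:
  4a - 2b + c = -35/2
  a - b + c = -7/2
  c = -3/2
Solving the system yields a = -6, b = -4, c = -3/2.
So h(t) = -6t² - 4t - 3/2.
Check: h(-1) = -7/2. ✓

h(t) = -6t^2 - 4t - 3/2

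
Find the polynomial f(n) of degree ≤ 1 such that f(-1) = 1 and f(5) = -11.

f(n) = -2n - 1

Write f(n) = an + b. Substituting each data point gives a linear system:
  -a + b = 1
  5a + b = -11
Solving the system yields a = -2, b = -1.
So f(n) = -2n - 1.
Check: f(-1) = 1. ✓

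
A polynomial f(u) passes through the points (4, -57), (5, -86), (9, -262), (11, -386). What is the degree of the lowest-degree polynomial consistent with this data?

2

Divided differences on the nodes 4, 5, 9, 11:
  order 0: -57  -86  -262  -386
  order 1: -29  -44  -62
  order 2: -3  -3
  order 3: 0
The order-2 divided differences are all -3 (nonzero) and every higher order vanishes, so the data lies on a polynomial of degree exactly 2.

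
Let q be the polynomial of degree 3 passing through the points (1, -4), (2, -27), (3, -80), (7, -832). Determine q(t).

q(t) = -2t^3 - 3t^2 + 1

Write q(t) = at^3 + bt^2 + ct + d. Substituting each data point gives a linear system:
  a + b + c + d = -4
  8a + 4b + 2c + d = -27
  27a + 9b + 3c + d = -80
  343a + 49b + 7c + d = -832
Solving the system yields a = -2, b = -3, c = 0, d = 1.
So q(t) = -2t^3 - 3t^2 + 1.
Check: q(1) = -4. ✓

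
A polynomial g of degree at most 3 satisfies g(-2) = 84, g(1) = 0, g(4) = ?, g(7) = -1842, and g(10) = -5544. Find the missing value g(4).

-318

On equispaced nodes a degree-3 polynomial has vanishing fourth forward difference, so
  g(-2) - 4·g(1) + 6·g(4) - 4·g(7) + g(10) = 0.
Substituting the known values and solving for g(4):
  6·g(4) = -1908
  g(4) = -318.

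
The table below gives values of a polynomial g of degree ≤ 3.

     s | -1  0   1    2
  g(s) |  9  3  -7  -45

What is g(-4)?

Write g(s) = as^3 + bs^2 + cs + d. Substituting each data point gives a linear system:
  -a + b - c + d = 9
  d = 3
  a + b + c + d = -7
  8a + 4b + 2c + d = -45
Solving the system yields a = -4, b = -2, c = -4, d = 3.
So g(s) = -4s^3 - 2s^2 - 4s + 3.
Then g(-4) = 243.

243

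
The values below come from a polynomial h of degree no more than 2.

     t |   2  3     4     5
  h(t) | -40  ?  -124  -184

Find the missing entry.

-76

On equispaced nodes a degree-2 polynomial has vanishing third forward difference, so
  - h(2) + 3·h(3) - 3·h(4) + h(5) = 0.
Substituting the known values and solving for h(3):
  3·h(3) = -228
  h(3) = -76.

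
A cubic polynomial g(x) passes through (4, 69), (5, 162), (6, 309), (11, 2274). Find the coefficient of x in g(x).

-2

Write g(x) = ax^3 + bx^2 + cx + d. Substituting each data point gives a linear system:
  64a + 16b + 4c + d = 69
  125a + 25b + 5c + d = 162
  216a + 36b + 6c + d = 309
  1331a + 121b + 11c + d = 2274
Solving the system yields a = 2, b = -3, c = -2, d = -3.
So g(x) = 2x³ - 3x² - 2x - 3.
The coefficient of x is -2.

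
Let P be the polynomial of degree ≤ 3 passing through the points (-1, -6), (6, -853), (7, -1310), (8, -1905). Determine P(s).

P(s) = -3s^3 - 6s^2 + 2s - 1

Using the Lagrange interpolation formula with nodes -1, 6, 7, 8:
  L_0(s) = (s - 6)(s - 7)(s - 8) / -504
  L_1(s) = (s + 1)(s - 7)(s - 8) / 14
  L_2(s) = (s + 1)(s - 6)(s - 8) / -8
  L_3(s) = (s + 1)(s - 6)(s - 7) / 18
Then P(s) = -6·L_0(s) - 853·L_1(s) - 1310·L_2(s) - 1905·L_3(s).
Expanding and collecting terms gives P(s) = -3s^3 - 6s^2 + 2s - 1.
Check: P(6) = -853. ✓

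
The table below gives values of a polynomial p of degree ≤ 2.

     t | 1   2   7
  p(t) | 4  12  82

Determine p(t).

p(t) = t^2 + 5t - 2

Using the Lagrange interpolation formula with nodes 1, 2, 7:
  L_0(t) = (t - 2)(t - 7) / 6
  L_1(t) = (t - 1)(t - 7) / -5
  L_2(t) = (t - 1)(t - 2) / 30
Then p(t) = 4·L_0(t) + 12·L_1(t) + 82·L_2(t).
Expanding and collecting terms gives p(t) = t^2 + 5t - 2.
Check: p(7) = 82. ✓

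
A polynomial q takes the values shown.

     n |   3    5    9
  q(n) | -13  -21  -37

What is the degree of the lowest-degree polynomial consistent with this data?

1

Divided differences on the nodes 3, 5, 9:
  order 0: -13  -21  -37
  order 1: -4  -4
  order 2: 0
The order-1 divided differences are all -4 (nonzero) and every higher order vanishes, so the data lies on a polynomial of degree exactly 1.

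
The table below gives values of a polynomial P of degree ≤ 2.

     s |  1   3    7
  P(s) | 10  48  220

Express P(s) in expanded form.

P(s) = 4s^2 + 3s + 3

Using the Lagrange interpolation formula with nodes 1, 3, 7:
  L_0(s) = (s - 3)(s - 7) / 12
  L_1(s) = (s - 1)(s - 7) / -8
  L_2(s) = (s - 1)(s - 3) / 24
Then P(s) = 10·L_0(s) + 48·L_1(s) + 220·L_2(s).
Expanding and collecting terms gives P(s) = 4s^2 + 3s + 3.
Check: P(7) = 220. ✓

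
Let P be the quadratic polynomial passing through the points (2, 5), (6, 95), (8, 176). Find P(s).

Using the Lagrange interpolation formula with nodes 2, 6, 8:
  L_0(s) = (s - 6)(s - 8) / 24
  L_1(s) = (s - 2)(s - 8) / -8
  L_2(s) = (s - 2)(s - 6) / 12
Then P(s) = 5·L_0(s) + 95·L_1(s) + 176·L_2(s).
Expanding and collecting terms gives P(s) = 3s^2 - (3/2)s - 4.
Check: P(8) = 176. ✓

P(s) = 3s^2 - (3/2)s - 4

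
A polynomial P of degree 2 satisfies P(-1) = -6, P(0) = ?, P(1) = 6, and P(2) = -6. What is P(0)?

6

On equispaced nodes a degree-2 polynomial has vanishing third forward difference, so
  - P(-1) + 3·P(0) - 3·P(1) + P(2) = 0.
Substituting the known values and solving for P(0):
  3·P(0) = 18
  P(0) = 6.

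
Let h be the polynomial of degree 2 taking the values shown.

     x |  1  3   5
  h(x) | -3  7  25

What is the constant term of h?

Write h(x) = ax^2 + bx + c. Substituting each data point gives a linear system:
  a + b + c = -3
  9a + 3b + c = 7
  25a + 5b + c = 25
Solving the system yields a = 1, b = 1, c = -5.
So h(x) = x^2 + x - 5.
The constant term is -5.

-5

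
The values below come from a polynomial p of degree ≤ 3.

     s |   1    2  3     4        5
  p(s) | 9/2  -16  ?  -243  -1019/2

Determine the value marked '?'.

On equispaced nodes a degree-3 polynomial has vanishing fourth forward difference, so
  p(1) - 4·p(2) + 6·p(3) - 4·p(4) + p(5) = 0.
Substituting the known values and solving for p(3):
  6·p(3) = -531
  p(3) = -177/2.

-177/2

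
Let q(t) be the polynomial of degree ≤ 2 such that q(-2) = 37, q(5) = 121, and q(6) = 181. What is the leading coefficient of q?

Write q(t) = at^2 + bt + c. Substituting each data point gives a linear system:
  4a - 2b + c = 37
  25a + 5b + c = 121
  36a + 6b + c = 181
Solving the system yields a = 6, b = -6, c = 1.
So q(t) = 6t² - 6t + 1.
The leading coefficient is 6.

6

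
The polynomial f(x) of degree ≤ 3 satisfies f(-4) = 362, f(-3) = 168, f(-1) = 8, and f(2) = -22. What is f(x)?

Write f(x) = ax^3 + bx^2 + cx + d. Substituting each data point gives a linear system:
  -64a + 16b - 4c + d = 362
  -27a + 9b - 3c + d = 168
  -a + b - c + d = 8
  8a + 4b + 2c + d = -22
Solving the system yields a = -4, b = 6, c = -4, d = -6.
So f(x) = -4x³ + 6x² - 4x - 6.
Check: f(-1) = 8. ✓

f(x) = -4x^3 + 6x^2 - 4x - 6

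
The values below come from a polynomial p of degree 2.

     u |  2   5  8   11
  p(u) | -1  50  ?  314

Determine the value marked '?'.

155

On equispaced nodes a degree-2 polynomial has vanishing third forward difference, so
  - p(2) + 3·p(5) - 3·p(8) + p(11) = 0.
Substituting the known values and solving for p(8):
  -3·p(8) = -465
  p(8) = 155.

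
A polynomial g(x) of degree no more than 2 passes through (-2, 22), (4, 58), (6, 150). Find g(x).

Write g(x) = ax^2 + bx + c. Substituting each data point gives a linear system:
  4a - 2b + c = 22
  16a + 4b + c = 58
  36a + 6b + c = 150
Solving the system yields a = 5, b = -4, c = -6.
So g(x) = 5x^2 - 4x - 6.
Check: g(-2) = 22. ✓

g(x) = 5x^2 - 4x - 6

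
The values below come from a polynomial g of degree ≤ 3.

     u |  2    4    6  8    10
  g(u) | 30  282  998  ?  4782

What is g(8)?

2418

On equispaced nodes a degree-3 polynomial has vanishing fourth forward difference, so
  g(2) - 4·g(4) + 6·g(6) - 4·g(8) + g(10) = 0.
Substituting the known values and solving for g(8):
  -4·g(8) = -9672
  g(8) = 2418.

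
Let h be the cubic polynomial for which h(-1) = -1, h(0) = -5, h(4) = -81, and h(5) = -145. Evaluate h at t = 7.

-369

Using the Lagrange interpolation formula with nodes -1, 0, 4, 5:
  L_0(t) = t(t - 4)(t - 5) / -30
  L_1(t) = (t + 1)(t - 4)(t - 5) / 20
  L_2(t) = (t + 1)t(t - 5) / -20
  L_3(t) = (t + 1)t(t - 4) / 30
Then h(t) = -1·L_0(t) - 5·L_1(t) - 81·L_2(t) - 145·L_3(t).
Expanding and collecting terms gives h(t) = -t³ - 3t - 5.
Evaluating at t = 7: h(7) = -369.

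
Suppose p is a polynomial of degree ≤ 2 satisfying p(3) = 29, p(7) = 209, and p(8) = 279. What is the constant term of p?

Write p(n) = an^2 + bn + c. Substituting each data point gives a linear system:
  9a + 3b + c = 29
  49a + 7b + c = 209
  64a + 8b + c = 279
Solving the system yields a = 5, b = -5, c = -1.
So p(n) = 5n² - 5n - 1.
The constant term is -1.

-1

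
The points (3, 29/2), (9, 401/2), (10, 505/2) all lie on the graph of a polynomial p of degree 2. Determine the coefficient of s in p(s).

Write p(s) = as^2 + bs + c. Substituting each data point gives a linear system:
  9a + 3b + c = 29/2
  81a + 9b + c = 401/2
  100a + 10b + c = 505/2
Solving the system yields a = 3, b = -5, c = 5/2.
So p(s) = 3s² - 5s + 5/2.
The coefficient of s is -5.

-5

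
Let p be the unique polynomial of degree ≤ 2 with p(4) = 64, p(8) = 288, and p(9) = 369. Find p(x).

p(x) = 5x^2 - 4x

Write p(x) = ax^2 + bx + c. Substituting each data point gives a linear system:
  16a + 4b + c = 64
  64a + 8b + c = 288
  81a + 9b + c = 369
Solving the system yields a = 5, b = -4, c = 0.
So p(x) = 5x^2 - 4x.
Check: p(9) = 369. ✓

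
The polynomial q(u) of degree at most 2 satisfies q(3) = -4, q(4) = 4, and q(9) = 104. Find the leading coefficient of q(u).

Write q(u) = au^2 + bu + c. Substituting each data point gives a linear system:
  9a + 3b + c = -4
  16a + 4b + c = 4
  81a + 9b + c = 104
Solving the system yields a = 2, b = -6, c = -4.
So q(u) = 2u² - 6u - 4.
The leading coefficient is 2.

2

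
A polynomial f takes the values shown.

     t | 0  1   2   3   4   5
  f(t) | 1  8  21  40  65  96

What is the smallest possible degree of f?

2

Forward differences of the values at t = 0, 1, 2, 3, 4, 5:
  f  : 1  8  21  40  65  96
  Δ  : 7  13  19  25  31
  Δ^2: 6  6  6  6
  Δ^3: 0  0  0
  Δ^4: 0  0
  Δ^5: 0
The second differences are constant (6) and nonzero, while all higher differences vanish, so the minimal degree is 2.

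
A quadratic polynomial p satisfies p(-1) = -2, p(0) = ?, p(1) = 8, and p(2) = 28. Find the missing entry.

The 3 known points determine the degree-2 polynomial uniquely.
Write p(s) = as^2 + bs + c. Substituting each data point gives a linear system:
  a - b + c = -2
  a + b + c = 8
  4a + 2b + c = 28
Solving the system yields a = 5, b = 5, c = -2.
So p(s) = 5s² + 5s - 2.
Then p(0) = -2.

-2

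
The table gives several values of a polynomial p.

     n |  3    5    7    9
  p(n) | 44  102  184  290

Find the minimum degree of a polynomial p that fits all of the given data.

2

Forward differences of the values at n = 3, 5, 7, 9:
  p  : 44  102  184  290
  Δ  : 58  82  106
  Δ^2: 24  24
  Δ^3: 0
The second differences are constant (24) and nonzero, while all higher differences vanish, so the minimal degree is 2.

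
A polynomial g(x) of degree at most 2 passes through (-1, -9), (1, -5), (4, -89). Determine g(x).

Write g(x) = ax^2 + bx + c. Substituting each data point gives a linear system:
  a - b + c = -9
  a + b + c = -5
  16a + 4b + c = -89
Solving the system yields a = -6, b = 2, c = -1.
So g(x) = -6x^2 + 2x - 1.
Check: g(-1) = -9. ✓

g(x) = -6x^2 + 2x - 1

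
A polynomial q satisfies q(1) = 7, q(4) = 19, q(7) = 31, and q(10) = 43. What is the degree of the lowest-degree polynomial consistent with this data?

1

Forward differences of the values at t = 1, 4, 7, 10:
  q  : 7  19  31  43
  Δ  : 12  12  12
  Δ^2: 0  0
  Δ^3: 0
The first differences are constant (12) and nonzero, while all higher differences vanish, so the minimal degree is 1.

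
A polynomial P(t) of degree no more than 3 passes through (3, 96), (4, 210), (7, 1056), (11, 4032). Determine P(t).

Write P(t) = at^3 + bt^2 + ct + d. Substituting each data point gives a linear system:
  27a + 9b + 3c + d = 96
  64a + 16b + 4c + d = 210
  343a + 49b + 7c + d = 1056
  1331a + 121b + 11c + d = 4032
Solving the system yields a = 3, b = 0, c = 3, d = 6.
So P(t) = 3t³ + 3t + 6.
Check: P(3) = 96. ✓

P(t) = 3t^3 + 3t + 6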